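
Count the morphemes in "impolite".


Word: "impolite"
Morphemes: im- + polite
Each morpheme carries meaning
= 2 morphemes


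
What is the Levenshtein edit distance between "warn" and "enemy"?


Word 1: "warn" (length 4)
Word 2: "enemy" (length 5)
One optimal edit sequence (insert/delete/substitute each cost 1):
  1. insert 'e'  (+1)
  2. substitute 'w' -> 'n'  (+1)
  3. substitute 'a' -> 'e'  (+1)
  4. substitute 'r' -> 'm'  (+1)
  5. substitute 'n' -> 'y'  (+1)
Total edit operations: 5
Edit distance = 5


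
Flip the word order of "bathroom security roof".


Original: "bathroom security roof"
Words (1..n): bathroom | security | roof
Reversed (n..1): roof | security | bathroom
Result = "roof security bathroom"


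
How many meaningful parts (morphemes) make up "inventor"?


Word: "inventor"
Morphemes: invent / -or
Each morpheme carries meaning
= 2 morphemes


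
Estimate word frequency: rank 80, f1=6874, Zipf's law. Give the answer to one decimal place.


Zipf's law: f(r) = f(1) / r
f(1) = 6874
f(80) = 6874 / 80
= 85.9 occurrences


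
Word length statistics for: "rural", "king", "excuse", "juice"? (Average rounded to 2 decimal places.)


Lengths: "rural"=5, "king"=4, "excuse"=6, "juice"=5
Sum = 20, Count = 4
Average = 20/4 = 5.00
= avg=5.00, min=4, max=6


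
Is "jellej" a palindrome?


Word: "jellej"
Reversed: "jellej"
Forward == Backward? jellej == jellej
Palindrome = Yes


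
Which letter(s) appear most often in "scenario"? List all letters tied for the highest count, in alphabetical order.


Word: "scenario"
Letter counts:
  'a': 1
  'c': 1
  'e': 1
  'i': 1
  'n': 1
  'o': 1
  'r': 1
  's': 1
Maximum count = 1
Most frequent = 'a', 'c', 'e', 'i', 'n', 'o', 'r', 's' (1 time each)


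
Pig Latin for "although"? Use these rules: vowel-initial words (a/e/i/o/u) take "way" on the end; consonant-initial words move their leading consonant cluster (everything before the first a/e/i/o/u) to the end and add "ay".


Word: "although"
Starts with vowel → add 'way'
Pig Latin = "althoughway"


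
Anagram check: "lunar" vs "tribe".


Word 1: "lunar" → sorted: alnru
Word 2: "tribe" → sorted: beirt
Same letters? alnru != beirt
Anagram = No


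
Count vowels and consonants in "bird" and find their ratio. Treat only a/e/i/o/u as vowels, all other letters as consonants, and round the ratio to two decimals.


Word: "bird"
Vowels (a,e,i,o,u): 1
Consonants: 3
Ratio = 1/3
= 0.33


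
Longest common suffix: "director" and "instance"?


Word 1: "director"
Word 2: "instance"
Comparing from end:
  Pos -1: 'r' != 'e' (stop)
LCS = "" (length 0)


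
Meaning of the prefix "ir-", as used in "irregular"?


Prefix: ir-
As in: irregular -> ir- + regular
Meaning = not


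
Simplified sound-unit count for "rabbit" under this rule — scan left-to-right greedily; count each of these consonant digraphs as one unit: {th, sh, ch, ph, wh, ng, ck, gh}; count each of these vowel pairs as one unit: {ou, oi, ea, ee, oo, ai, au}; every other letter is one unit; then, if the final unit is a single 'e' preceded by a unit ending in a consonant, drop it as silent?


Word: "rabbit" (6 letters)
Left-to-right scan:
  (1) 'r' (letter)
  (2) 'a' (letter)
  (3) 'b' (letter)
  (4) 'b' (letter)
  (5) 'i' (letter)
  (6) 't' (letter)
Units from scan: 6
Sound units = 6 units


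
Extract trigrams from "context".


Word: "context" (length 7)
Number of trigrams = 7 - 3 + 1 = 5
  Position 0: "con"
  Position 1: "ont"
  Position 2: "nte"
  Position 3: "tex"
  Position 4: "ext"
Trigrams = "con", "ont", "nte", "tex", "ext"


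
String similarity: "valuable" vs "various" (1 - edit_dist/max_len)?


Word 1: "valuable" (length 8)
Word 2: "various" (length 7)
One optimal edit sequence:
  1. keep 'v'
  2. keep 'a'
  3. delete 'l'  (+1)
  4. substitute 'u' -> 'r'  (+1)
  5. substitute 'a' -> 'i'  (+1)
  6. substitute 'b' -> 'o'  (+1)
  7. substitute 'l' -> 'u'  (+1)
  8. substitute 'e' -> 's'  (+1)
Edit distance = 6
Max length = max(8, 7) = 8
Similarity = 1 - 6/8
= 0.2500


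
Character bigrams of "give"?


Word: "give" (length 4)
Number of bigrams = 4 - 2 + 1 = 3
  Position 0: "gi"
  Position 1: "iv"
  Position 2: "ve"
Bigrams = "gi", "iv", "ve"


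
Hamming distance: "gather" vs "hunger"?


Comparing character by character (same length = 6):
  Pos 0: 'g' vs 'h' !=
  Pos 1: 'a' vs 'u' !=
  Pos 2: 't' vs 'n' !=
  Pos 3: 'h' vs 'g' !=
  Pos 4: 'e' vs 'e' =
  Pos 5: 'r' vs 'r' =
Hamming distance = 4


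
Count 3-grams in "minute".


Word: "minute" (length 6)
Number of 3-grams = length - 3 + 1 = 6 - 3 + 1
= 4


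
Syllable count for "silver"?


Word: "silver"
Syllable breakdown: sil-ver
Counting: 2 parts
= 2 syllables


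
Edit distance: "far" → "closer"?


Word 1: "far" (length 3)
Word 2: "closer" (length 6)
One optimal edit sequence (insert/delete/substitute each cost 1):
  1. insert 'c'  (+1)
  2. insert 'l'  (+1)
  3. insert 'o'  (+1)
  4. substitute 'f' -> 's'  (+1)
  5. substitute 'a' -> 'e'  (+1)
  6. keep 'r'
Total edit operations: 5
Edit distance = 5


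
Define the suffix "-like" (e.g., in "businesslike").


Suffix: -like
Example: businesslike = business + -like
Meaning = resembling


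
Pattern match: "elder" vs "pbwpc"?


Pattern of "elder": [0, 1, 2, 0, 3]
Pattern of "pbwpc": [0, 1, 2, 0, 3]
Patterns match
Same pattern = Yes


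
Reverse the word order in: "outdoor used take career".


Original: "outdoor used take career"
Words (1..n): outdoor | used | take | career
Reversed (n..1): career | take | used | outdoor
Result = "career take used outdoor"


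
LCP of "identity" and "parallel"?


Word 1: "identity"
Word 2: "parallel"
Comparing from start:
  Pos 0: 'i' != 'p' (stop)
LCP = "" (length 0)


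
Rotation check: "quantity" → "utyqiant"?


Word: "quantity", Candidate: "utyqiant"
Method: check if candidate is substring of word+word
"quantityquantity" contains "utyqiant"? No
Is rotation = No


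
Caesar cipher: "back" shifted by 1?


Word: "back"
Shift: 1
Each letter → (letter + shift) mod 26:
  'b' (1) + 1 = 2 → 'c'
  'a' (0) + 1 = 1 → 'b'
  'c' (2) + 1 = 3 → 'd'
  'k' (10) + 1 = 11 → 'l'
Result = "cbdl"


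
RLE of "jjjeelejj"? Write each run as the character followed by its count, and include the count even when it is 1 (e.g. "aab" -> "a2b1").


String: "jjjeelejj"
Scanning for consecutive runs:
  'j' x 3
  'e' x 2
  'l' x 1
  'e' x 1
  'j' x 2
RLE = "j3e2l1e1j2"


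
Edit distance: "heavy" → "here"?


Word 1: "heavy" (length 5)
Word 2: "here" (length 4)
One optimal edit sequence (insert/delete/substitute each cost 1):
  1. keep 'h'
  2. keep 'e'
  3. delete 'a'  (+1)
  4. substitute 'v' -> 'r'  (+1)
  5. substitute 'y' -> 'e'  (+1)
Total edit operations: 3
Edit distance = 3


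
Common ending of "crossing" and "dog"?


Word 1: "crossing"
Word 2: "dog"
Comparing from end:
  Pos -1: 'g' == 'g'
  Pos -2: 'n' != 'o' (stop)
LCS = "g" (length 1)


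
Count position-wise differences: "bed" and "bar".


Comparing character by character (same length = 3):
  Pos 0: 'b' vs 'b' =
  Pos 1: 'e' vs 'a' !=
  Pos 2: 'd' vs 'r' !=
Hamming distance = 2


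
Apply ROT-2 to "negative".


Word: "negative"
Shift: 2
Each letter → (letter + shift) mod 26:
  'n' (13) + 2 = 15 → 'p'
  'e' (4) + 2 = 6 → 'g'
  'g' (6) + 2 = 8 → 'i'
  'a' (0) + 2 = 2 → 'c'
  't' (19) + 2 = 21 → 'v'
  'i' (8) + 2 = 10 → 'k'
  'v' (21) + 2 = 23 → 'x'
  'e' (4) + 2 = 6 → 'g'
Result = "pgicvkxg"


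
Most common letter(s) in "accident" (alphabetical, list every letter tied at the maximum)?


Word: "accident"
Letter counts:
  'a': 1
  'c': 2
  'd': 1
  'e': 1
  'i': 1
  'n': 1
  't': 1
Maximum count = 2
Most frequent = 'c' (2 times each)


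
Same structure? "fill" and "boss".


Pattern of "fill": [0, 1, 2, 2]
Pattern of "boss": [0, 1, 2, 2]
Patterns match
Same pattern = Yes


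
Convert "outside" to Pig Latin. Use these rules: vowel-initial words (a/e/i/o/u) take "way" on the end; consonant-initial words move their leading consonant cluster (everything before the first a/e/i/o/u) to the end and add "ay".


Word: "outside"
Starts with vowel → add 'way'
Pig Latin = "outsideway"


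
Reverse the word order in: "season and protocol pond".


Original: "season and protocol pond"
Words (1..n): season | and | protocol | pond
Reversed (n..1): pond | protocol | and | season
Result = "pond protocol and season"


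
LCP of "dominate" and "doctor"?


Word 1: "dominate"
Word 2: "doctor"
Comparing from start:
  Pos 0: 'd' == 'd'
  Pos 1: 'o' == 'o'
  Pos 2: 'm' != 'c' (stop)
LCP = "do" (length 2)


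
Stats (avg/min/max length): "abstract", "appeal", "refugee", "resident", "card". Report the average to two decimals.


Lengths: "abstract"=8, "appeal"=6, "refugee"=7, "resident"=8, "card"=4
Sum = 33, Count = 5
Average = 33/5 = 6.60
= avg=6.60, min=4, max=8


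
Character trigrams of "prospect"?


Word: "prospect" (length 8)
Number of trigrams = 8 - 3 + 1 = 6
  Position 0: "pro"
  Position 1: "ros"
  Position 2: "osp"
  Position 3: "spe"
  Position 4: "pec"
  Position 5: "ect"
Trigrams = "pro", "ros", "osp", "spe", "pec", "ect"


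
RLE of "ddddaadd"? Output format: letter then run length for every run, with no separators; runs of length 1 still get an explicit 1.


String: "ddddaadd"
Scanning for consecutive runs:
  'd' x 4
  'a' x 2
  'd' x 2
RLE = "d4a2d2"


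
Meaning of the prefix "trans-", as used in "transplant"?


Prefix: trans-
Example: transplant = trans- + plant
Meaning = across


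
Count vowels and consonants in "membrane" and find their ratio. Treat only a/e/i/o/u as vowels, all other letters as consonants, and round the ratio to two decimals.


Word: "membrane"
Vowels (a,e,i,o,u): 3
Consonants: 5
Ratio = 3/5
= 0.60


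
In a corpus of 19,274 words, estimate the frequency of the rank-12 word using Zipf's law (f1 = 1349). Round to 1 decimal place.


Zipf's law: f(r) = f(1) / r
f(1) = 1349
f(12) = 1349 / 12
= 112.4 occurrences


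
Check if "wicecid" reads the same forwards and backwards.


Word: "wicecid"
Reversed: "diceciw"
Forward == Backward? wicecid != diceciw
Palindrome = No


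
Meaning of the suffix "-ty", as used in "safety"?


Suffix: -ty
Example: safety = safe + -ty
Meaning = quality of


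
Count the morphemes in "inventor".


Word: "inventor"
Morphemes: invent / -or
Each morpheme carries meaning
= 2 morphemes


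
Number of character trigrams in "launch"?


Word: "launch" (length 6)
Number of 3-grams = length - 3 + 1 = 6 - 3 + 1
= 4


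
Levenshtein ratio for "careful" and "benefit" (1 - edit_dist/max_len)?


Word 1: "careful" (length 7)
Word 2: "benefit" (length 7)
One optimal edit sequence:
  1. substitute 'c' -> 'b'  (+1)
  2. substitute 'a' -> 'e'  (+1)
  3. substitute 'r' -> 'n'  (+1)
  4. keep 'e'
  5. keep 'f'
  6. substitute 'u' -> 'i'  (+1)
  7. substitute 'l' -> 't'  (+1)
Edit distance = 5
Max length = max(7, 7) = 7
Similarity = 1 - 5/7
= 0.2857


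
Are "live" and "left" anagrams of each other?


Word 1: "live" → sorted: eilv
Word 2: "left" → sorted: eflt
Same letters? eilv != eflt
Anagram = No


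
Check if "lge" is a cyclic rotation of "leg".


Word: "leg", Candidate: "lge"
Method: check if candidate is substring of word+word
"legleg" contains "lge"? No
Is rotation = No


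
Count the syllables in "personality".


Word: "personality"
Syllable breakdown: per-son-al-i-ty
Counting: 5 parts
= 5 syllables


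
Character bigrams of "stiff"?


Word: "stiff" (length 5)
Number of bigrams = 5 - 2 + 1 = 4
  Position 0: "st"
  Position 1: "ti"
  Position 2: "if"
  Position 3: "ff"
Bigrams = "st", "ti", "if", "ff"


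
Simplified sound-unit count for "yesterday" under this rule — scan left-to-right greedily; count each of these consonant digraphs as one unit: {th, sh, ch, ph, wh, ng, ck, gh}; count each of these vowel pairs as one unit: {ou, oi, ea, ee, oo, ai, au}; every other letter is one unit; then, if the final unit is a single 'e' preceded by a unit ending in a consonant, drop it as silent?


Word: "yesterday" (9 letters)
Left-to-right scan:
  (1) 'y' (letter)
  (2) 'e' (letter)
  (3) 's' (letter)
  (4) 't' (letter)
  (5) 'e' (letter)
  (6) 'r' (letter)
  (7) 'd' (letter)
  (8) 'a' (letter)
  (9) 'y' (letter)
Units from scan: 9
Sound units = 9 units


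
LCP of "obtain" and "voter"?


Word 1: "obtain"
Word 2: "voter"
Comparing from start:
  Pos 0: 'o' != 'v' (stop)
LCP = "" (length 0)


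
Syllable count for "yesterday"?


Word: "yesterday"
Syllable breakdown: yes | ter | day
Counting: 3 parts
= 3 syllables


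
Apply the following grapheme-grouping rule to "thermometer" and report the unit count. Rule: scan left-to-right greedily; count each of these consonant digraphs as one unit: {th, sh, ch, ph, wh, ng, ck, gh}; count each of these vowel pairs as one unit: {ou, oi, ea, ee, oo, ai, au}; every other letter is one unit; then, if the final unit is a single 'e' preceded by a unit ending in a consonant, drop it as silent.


Word: "thermometer" (11 letters)
Left-to-right scan:
  1. 'th' (digraph)
  2. 'e' (letter)
  3. 'r' (letter)
  4. 'm' (letter)
  5. 'o' (letter)
  6. 'm' (letter)
  7. 'e' (letter)
  8. 't' (letter)
  9. 'e' (letter)
  10. 'r' (letter)
Units from scan: 10
Sound units = 10 units


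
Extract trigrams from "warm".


Word: "warm" (length 4)
Number of trigrams = 4 - 3 + 1 = 2
  Position 0: "war"
  Position 1: "arm"
Trigrams = "war", "arm"


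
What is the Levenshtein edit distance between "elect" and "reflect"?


Word 1: "elect" (length 5)
Word 2: "reflect" (length 7)
One optimal edit sequence (insert/delete/substitute each cost 1):
  1. insert 'r'  (+1)
  2. keep 'e'
  3. insert 'f'  (+1)
  4. keep 'l'
  5. keep 'e'
  6. keep 'c'
  7. keep 't'
Total edit operations: 2
Edit distance = 2


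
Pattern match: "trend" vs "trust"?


Pattern of "trend": [0, 1, 2, 3, 4]
Pattern of "trust": [0, 1, 2, 3, 0]
Patterns do not match
Same pattern = No


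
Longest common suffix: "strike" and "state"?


Word 1: "strike"
Word 2: "state"
Comparing from end:
  Pos -1: 'e' == 'e'
  Pos -2: 'k' != 't' (stop)
LCS = "e" (length 1)


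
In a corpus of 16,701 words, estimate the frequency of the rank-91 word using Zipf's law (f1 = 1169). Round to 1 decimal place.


Zipf's law: f(r) = f(1) / r
f(1) = 1169
f(91) = 1169 / 91
= 12.8 occurrences


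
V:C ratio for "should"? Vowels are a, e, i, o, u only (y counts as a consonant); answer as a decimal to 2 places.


Word: "should"
Vowels (a,e,i,o,u): 2
Consonants: 4
Ratio = 2/4
= 0.50


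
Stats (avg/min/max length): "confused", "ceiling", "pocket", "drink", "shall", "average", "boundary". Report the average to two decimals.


Lengths: "confused"=8, "ceiling"=7, "pocket"=6, "drink"=5, "shall"=5, "average"=7, "boundary"=8
Sum = 46, Count = 7
Average = 46/7 = 6.57
= avg=6.57, min=5, max=8


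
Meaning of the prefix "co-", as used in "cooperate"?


Prefix: co-
As in: cooperate -> co- + operate
Meaning = together


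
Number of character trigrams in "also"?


Word: "also" (length 4)
Number of 3-grams = length - 3 + 1 = 4 - 3 + 1
= 2


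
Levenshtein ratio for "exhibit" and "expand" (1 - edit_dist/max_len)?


Word 1: "exhibit" (length 7)
Word 2: "expand" (length 6)
One optimal edit sequence:
  1. keep 'e'
  2. keep 'x'
  3. delete 'h'  (+1)
  4. substitute 'i' -> 'p'  (+1)
  5. substitute 'b' -> 'a'  (+1)
  6. substitute 'i' -> 'n'  (+1)
  7. substitute 't' -> 'd'  (+1)
Edit distance = 5
Max length = max(7, 6) = 7
Similarity = 1 - 5/7
= 0.2857


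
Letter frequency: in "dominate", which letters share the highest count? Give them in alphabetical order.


Word: "dominate"
Letter counts:
  'a': 1
  'd': 1
  'e': 1
  'i': 1
  'm': 1
  'n': 1
  'o': 1
  't': 1
Maximum count = 1
Most frequent = 'a', 'd', 'e', 'i', 'm', 'n', 'o', 't' (1 time each)


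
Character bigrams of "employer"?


Word: "employer" (length 8)
Number of bigrams = 8 - 2 + 1 = 7
  Position 0: "em"
  Position 1: "mp"
  Position 2: "pl"
  Position 3: "lo"
  Position 4: "oy"
  Position 5: "ye"
  Position 6: "er"
Bigrams = "em", "mp", "pl", "lo", "oy", "ye", "er"


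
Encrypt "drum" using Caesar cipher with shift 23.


Word: "drum"
Shift: 23
Each letter → (letter + shift) mod 26:
  'd' (3) + 23 = 0 → 'a'
  'r' (17) + 23 = 14 → 'o'
  'u' (20) + 23 = 17 → 'r'
  'm' (12) + 23 = 9 → 'j'
Result = "aorj"


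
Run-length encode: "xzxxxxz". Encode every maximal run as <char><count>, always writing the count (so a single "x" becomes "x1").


String: "xzxxxxz"
Scanning for consecutive runs:
  'x' x 1
  'z' x 1
  'x' x 4
  'z' x 1
RLE = "x1z1x4z1"


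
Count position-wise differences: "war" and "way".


Comparing character by character (same length = 3):
  Pos 0: 'w' vs 'w' =
  Pos 1: 'a' vs 'a' =
  Pos 2: 'r' vs 'y' !=
Hamming distance = 1


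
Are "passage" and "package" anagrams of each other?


Word 1: "passage" → sorted: aaegpss
Word 2: "package" → sorted: aacegkp
Same letters? aaegpss != aacegkp
Anagram = No


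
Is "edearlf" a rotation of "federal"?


Word: "federal", Candidate: "edearlf"
Method: check if candidate is substring of word+word
"federalfederal" contains "edearlf"? No
Is rotation = No


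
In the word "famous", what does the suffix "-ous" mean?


Suffix: -ous
Example: famous (fame + -ous, with a spelling change)
Meaning = having quality of


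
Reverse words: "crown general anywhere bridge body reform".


Original: "crown general anywhere bridge body reform"
Words (1..n): crown | general | anywhere | bridge | body | reform
Reversed (n..1): reform | body | bridge | anywhere | general | crown
Result = "reform body bridge anywhere general crown"


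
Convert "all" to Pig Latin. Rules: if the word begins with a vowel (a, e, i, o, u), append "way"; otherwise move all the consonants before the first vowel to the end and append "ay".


Word: "all"
Starts with vowel → add 'way'
Pig Latin = "allway"


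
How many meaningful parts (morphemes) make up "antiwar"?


Word: "antiwar"
Morphemes: anti- + war
Each morpheme carries meaning
= 2 morphemes


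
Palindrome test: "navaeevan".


Word: "navaeevan"
Reversed: "naveeavan"
Forward == Backward? navaeevan != naveeavan
Palindrome = No


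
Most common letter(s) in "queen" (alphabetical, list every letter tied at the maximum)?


Word: "queen"
Letter counts:
  'e': 2
  'n': 1
  'q': 1
  'u': 1
Maximum count = 2
Most frequent = 'e' (2 times each)


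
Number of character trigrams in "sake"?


Word: "sake" (length 4)
Number of 3-grams = length - 3 + 1 = 4 - 3 + 1
= 2


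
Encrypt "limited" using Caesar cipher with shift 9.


Word: "limited"
Shift: 9
Each letter → (letter + shift) mod 26:
  'l' (11) + 9 = 20 → 'u'
  'i' (8) + 9 = 17 → 'r'
  'm' (12) + 9 = 21 → 'v'
  'i' (8) + 9 = 17 → 'r'
  't' (19) + 9 = 2 → 'c'
  'e' (4) + 9 = 13 → 'n'
  'd' (3) + 9 = 12 → 'm'
Result = "urvrcnm"


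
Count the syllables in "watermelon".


Word: "watermelon"
Syllable breakdown: wa | ter | mel | on
Counting: 4 parts
= 4 syllables


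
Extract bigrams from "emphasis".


Word: "emphasis" (length 8)
Number of bigrams = 8 - 2 + 1 = 7
  Position 0: "em"
  Position 1: "mp"
  Position 2: "ph"
  Position 3: "ha"
  Position 4: "as"
  Position 5: "si"
  Position 6: "is"
Bigrams = "em", "mp", "ph", "ha", "as", "si", "is"


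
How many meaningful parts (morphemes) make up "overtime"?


Word: "overtime"
Morphemes: over- | time
Each morpheme carries meaning
= 2 morphemes


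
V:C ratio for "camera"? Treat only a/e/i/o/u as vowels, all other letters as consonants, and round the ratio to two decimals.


Word: "camera"
Vowels (a,e,i,o,u): 3
Consonants: 3
Ratio = 3/3
= 1.00


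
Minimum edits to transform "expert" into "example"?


Word 1: "expert" (length 6)
Word 2: "example" (length 7)
One optimal edit sequence (insert/delete/substitute each cost 1):
  1. keep 'e'
  2. keep 'x'
  3. insert 'a'  (+1)
  4. substitute 'p' -> 'm'  (+1)
  5. substitute 'e' -> 'p'  (+1)
  6. substitute 'r' -> 'l'  (+1)
  7. substitute 't' -> 'e'  (+1)
Total edit operations: 5
Edit distance = 5


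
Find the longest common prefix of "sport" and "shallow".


Word 1: "sport"
Word 2: "shallow"
Comparing from start:
  Pos 0: 's' == 's'
  Pos 1: 'p' != 'h' (stop)
LCP = "s" (length 1)


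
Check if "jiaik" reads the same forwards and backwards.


Word: "jiaik"
Reversed: "kiaij"
Forward == Backward? jiaik != kiaij
Palindrome = No


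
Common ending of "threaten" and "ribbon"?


Word 1: "threaten"
Word 2: "ribbon"
Comparing from end:
  Pos -1: 'n' == 'n'
  Pos -2: 'e' != 'o' (stop)
LCS = "n" (length 1)


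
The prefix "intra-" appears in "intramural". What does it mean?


Prefix: intra-
As in: intramural -> intra- + mural
Meaning = within


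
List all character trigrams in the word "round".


Word: "round" (length 5)
Number of trigrams = 5 - 3 + 1 = 3
  Position 0: "rou"
  Position 1: "oun"
  Position 2: "und"
Trigrams = "rou", "oun", "und"


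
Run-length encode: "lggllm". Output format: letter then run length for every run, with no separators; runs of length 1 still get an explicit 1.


String: "lggllm"
Scanning for consecutive runs:
  'l' x 1
  'g' x 2
  'l' x 2
  'm' x 1
RLE = "l1g2l2m1"


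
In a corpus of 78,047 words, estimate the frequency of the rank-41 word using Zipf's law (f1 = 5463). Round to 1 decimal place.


Zipf's law: f(r) = f(1) / r
f(1) = 5463
f(41) = 5463 / 41
= 133.2 occurrences


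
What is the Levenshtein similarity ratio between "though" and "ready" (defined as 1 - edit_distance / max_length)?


Word 1: "though" (length 6)
Word 2: "ready" (length 5)
One optimal edit sequence:
  1. delete 't'  (+1)
  2. substitute 'h' -> 'r'  (+1)
  3. substitute 'o' -> 'e'  (+1)
  4. substitute 'u' -> 'a'  (+1)
  5. substitute 'g' -> 'd'  (+1)
  6. substitute 'h' -> 'y'  (+1)
Edit distance = 6
Max length = max(6, 5) = 6
Similarity = 1 - 6/6
= 0.0000


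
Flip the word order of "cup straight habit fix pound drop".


Original: "cup straight habit fix pound drop"
Words (1..n): cup | straight | habit | fix | pound | drop
Reversed (n..1): drop | pound | fix | habit | straight | cup
Result = "drop pound fix habit straight cup"


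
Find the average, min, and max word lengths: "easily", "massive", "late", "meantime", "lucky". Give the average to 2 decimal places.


Lengths: "easily"=6, "massive"=7, "late"=4, "meantime"=8, "lucky"=5
Sum = 30, Count = 5
Average = 30/5 = 6.00
= avg=6.00, min=4, max=8


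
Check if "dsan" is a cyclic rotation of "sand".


Word: "sand", Candidate: "dsan"
Method: check if candidate is substring of word+word
"sandsand" contains "dsan"? Yes
Is rotation = Yes


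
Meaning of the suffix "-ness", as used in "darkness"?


Suffix: -ness
As in: darkness -> dark + -ness
Meaning = state of being


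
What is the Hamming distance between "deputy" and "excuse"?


Comparing character by character (same length = 6):
  Pos 0: 'd' vs 'e' !=
  Pos 1: 'e' vs 'x' !=
  Pos 2: 'p' vs 'c' !=
  Pos 3: 'u' vs 'u' =
  Pos 4: 't' vs 's' !=
  Pos 5: 'y' vs 'e' !=
Hamming distance = 5


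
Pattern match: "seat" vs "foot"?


Pattern of "seat": [0, 1, 2, 3]
Pattern of "foot": [0, 1, 1, 2]
Patterns do not match
Same pattern = No


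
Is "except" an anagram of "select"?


Word 1: "select" → sorted: ceelst
Word 2: "except" → sorted: ceeptx
Same letters? ceelst != ceeptx
Anagram = No


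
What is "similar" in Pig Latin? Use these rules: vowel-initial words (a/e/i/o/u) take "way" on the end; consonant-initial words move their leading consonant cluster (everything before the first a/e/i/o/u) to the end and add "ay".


Word: "similar"
Starts with consonant(s) → move to end, add 'ay'
Consonant cluster: "s"
Pig Latin = "imilarsay"


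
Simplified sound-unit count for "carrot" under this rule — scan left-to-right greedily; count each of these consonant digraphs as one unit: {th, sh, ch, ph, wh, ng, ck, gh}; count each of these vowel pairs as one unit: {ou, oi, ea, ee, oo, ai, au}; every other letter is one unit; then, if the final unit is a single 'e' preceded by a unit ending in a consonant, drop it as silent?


Word: "carrot" (6 letters)
Left-to-right scan:
  1. 'c' (letter)
  2. 'a' (letter)
  3. 'r' (letter)
  4. 'r' (letter)
  5. 'o' (letter)
  6. 't' (letter)
Units from scan: 6
Sound units = 6 units


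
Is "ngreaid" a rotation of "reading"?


Word: "reading", Candidate: "ngreaid"
Method: check if candidate is substring of word+word
"readingreading" contains "ngreaid"? No
Is rotation = No


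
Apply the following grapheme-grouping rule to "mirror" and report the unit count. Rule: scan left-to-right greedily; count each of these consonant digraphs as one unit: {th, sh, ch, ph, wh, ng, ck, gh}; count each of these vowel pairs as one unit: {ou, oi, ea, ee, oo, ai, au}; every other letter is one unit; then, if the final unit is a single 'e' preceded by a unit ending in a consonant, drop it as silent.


Word: "mirror" (6 letters)
Left-to-right scan:
  [1] 'm' (letter)
  [2] 'i' (letter)
  [3] 'r' (letter)
  [4] 'r' (letter)
  [5] 'o' (letter)
  [6] 'r' (letter)
Units from scan: 6
Sound units = 6 units


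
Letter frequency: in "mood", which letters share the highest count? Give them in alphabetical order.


Word: "mood"
Letter counts:
  'd': 1
  'm': 1
  'o': 2
Maximum count = 2
Most frequent = 'o' (2 times each)


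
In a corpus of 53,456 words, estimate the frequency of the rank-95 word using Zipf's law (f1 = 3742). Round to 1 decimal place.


Zipf's law: f(r) = f(1) / r
f(1) = 3742
f(95) = 3742 / 95
= 39.4 occurrences


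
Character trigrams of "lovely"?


Word: "lovely" (length 6)
Number of trigrams = 6 - 3 + 1 = 4
  Position 0: "lov"
  Position 1: "ove"
  Position 2: "vel"
  Position 3: "ely"
Trigrams = "lov", "ove", "vel", "ely"


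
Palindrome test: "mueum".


Word: "mueum"
Reversed: "mueum"
Forward == Backward? mueum == mueum
Palindrome = Yes


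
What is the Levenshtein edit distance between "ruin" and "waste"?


Word 1: "ruin" (length 4)
Word 2: "waste" (length 5)
One optimal edit sequence (insert/delete/substitute each cost 1):
  1. insert 'w'  (+1)
  2. substitute 'r' -> 'a'  (+1)
  3. substitute 'u' -> 's'  (+1)
  4. substitute 'i' -> 't'  (+1)
  5. substitute 'n' -> 'e'  (+1)
Total edit operations: 5
Edit distance = 5


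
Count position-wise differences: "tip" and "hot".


Comparing character by character (same length = 3):
  Pos 0: 't' vs 'h' !=
  Pos 1: 'i' vs 'o' !=
  Pos 2: 'p' vs 't' !=
Hamming distance = 3


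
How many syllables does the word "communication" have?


Word: "communication"
Syllable breakdown: com / mu / ni / ca / tion
Counting: 5 parts
= 5 syllables


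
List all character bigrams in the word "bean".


Word: "bean" (length 4)
Number of bigrams = 4 - 2 + 1 = 3
  Position 0: "be"
  Position 1: "ea"
  Position 2: "an"
Bigrams = "be", "ea", "an"


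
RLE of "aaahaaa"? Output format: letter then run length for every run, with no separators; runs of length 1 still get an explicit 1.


String: "aaahaaa"
Scanning for consecutive runs:
  'a' x 3
  'h' x 1
  'a' x 3
RLE = "a3h1a3"


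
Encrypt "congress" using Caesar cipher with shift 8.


Word: "congress"
Shift: 8
Each letter → (letter + shift) mod 26:
  'c' (2) + 8 = 10 → 'k'
  'o' (14) + 8 = 22 → 'w'
  'n' (13) + 8 = 21 → 'v'
  'g' (6) + 8 = 14 → 'o'
  'r' (17) + 8 = 25 → 'z'
  'e' (4) + 8 = 12 → 'm'
  's' (18) + 8 = 0 → 'a'
  's' (18) + 8 = 0 → 'a'
Result = "kwvozmaa"


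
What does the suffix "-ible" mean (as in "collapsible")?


Suffix: -ible
As in: collapsible -> collapse + -ible, with a spelling change
Meaning = capable of


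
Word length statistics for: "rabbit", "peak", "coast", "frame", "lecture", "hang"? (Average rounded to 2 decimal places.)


Lengths: "rabbit"=6, "peak"=4, "coast"=5, "frame"=5, "lecture"=7, "hang"=4
Sum = 31, Count = 6
Average = 31/6 = 5.17
= avg=5.17, min=4, max=7


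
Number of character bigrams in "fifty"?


Word: "fifty" (length 5)
Number of 2-grams = length - 2 + 1 = 5 - 2 + 1
= 4


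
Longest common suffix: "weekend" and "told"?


Word 1: "weekend"
Word 2: "told"
Comparing from end:
  Pos -1: 'd' == 'd'
  Pos -2: 'n' != 'l' (stop)
LCS = "d" (length 1)


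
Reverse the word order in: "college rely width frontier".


Original: "college rely width frontier"
Words (1..n): college | rely | width | frontier
Reversed (n..1): frontier | width | rely | college
Result = "frontier width rely college"


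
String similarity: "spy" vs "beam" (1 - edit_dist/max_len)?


Word 1: "spy" (length 3)
Word 2: "beam" (length 4)
One optimal edit sequence:
  1. insert 'b'  (+1)
  2. substitute 's' -> 'e'  (+1)
  3. substitute 'p' -> 'a'  (+1)
  4. substitute 'y' -> 'm'  (+1)
Edit distance = 4
Max length = max(3, 4) = 4
Similarity = 1 - 4/4
= 0.0000


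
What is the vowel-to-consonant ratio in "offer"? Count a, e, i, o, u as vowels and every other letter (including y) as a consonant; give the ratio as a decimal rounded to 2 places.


Word: "offer"
Vowels (a,e,i,o,u): 2
Consonants: 3
Ratio = 2/3
= 0.67


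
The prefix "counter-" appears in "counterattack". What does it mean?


Prefix: counter-
Example: counterattack = counter- + attack
Meaning = against / opposite


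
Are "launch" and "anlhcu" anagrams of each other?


Word 1: "launch" → sorted: achlnu
Word 2: "anlhcu" → sorted: achlnu
Same letters? achlnu == achlnu
Anagram = Yes


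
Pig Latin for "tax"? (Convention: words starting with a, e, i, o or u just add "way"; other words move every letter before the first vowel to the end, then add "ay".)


Word: "tax"
Starts with consonant(s) → move to end, add 'ay'
Consonant cluster: "t"
Pig Latin = "axtay"


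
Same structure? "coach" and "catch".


Pattern of "coach": [0, 1, 2, 0, 3]
Pattern of "catch": [0, 1, 2, 0, 3]
Patterns match
Same pattern = Yes


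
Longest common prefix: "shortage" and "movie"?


Word 1: "shortage"
Word 2: "movie"
Comparing from start:
  Pos 0: 's' != 'm' (stop)
LCP = "" (length 0)


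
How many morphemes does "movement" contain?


Word: "movement"
Morphemes: move + -ment
Each morpheme carries meaning
= 2 morphemes


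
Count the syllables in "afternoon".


Word: "afternoon"
Syllable breakdown: af | ter | noon
Counting: 3 parts
= 3 syllables


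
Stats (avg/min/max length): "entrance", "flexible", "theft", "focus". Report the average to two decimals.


Lengths: "entrance"=8, "flexible"=8, "theft"=5, "focus"=5
Sum = 26, Count = 4
Average = 26/4 = 6.50
= avg=6.50, min=5, max=8


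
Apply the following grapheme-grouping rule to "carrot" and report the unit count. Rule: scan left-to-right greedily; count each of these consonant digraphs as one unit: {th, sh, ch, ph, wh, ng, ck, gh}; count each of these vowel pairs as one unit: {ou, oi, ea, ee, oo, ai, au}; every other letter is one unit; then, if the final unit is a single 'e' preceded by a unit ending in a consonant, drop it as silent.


Word: "carrot" (6 letters)
Left-to-right scan:
  [1] 'c' (letter)
  [2] 'a' (letter)
  [3] 'r' (letter)
  [4] 'r' (letter)
  [5] 'o' (letter)
  [6] 't' (letter)
Units from scan: 6
Sound units = 6 units


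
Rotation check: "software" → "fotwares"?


Word: "software", Candidate: "fotwares"
Method: check if candidate is substring of word+word
"softwaresoftware" contains "fotwares"? No
Is rotation = No


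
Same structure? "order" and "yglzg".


Pattern of "order": [0, 1, 2, 3, 1]
Pattern of "yglzg": [0, 1, 2, 3, 1]
Patterns match
Same pattern = Yes


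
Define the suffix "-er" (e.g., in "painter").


Suffix: -er
As in: painter -> paint + -er
Meaning = one who / more


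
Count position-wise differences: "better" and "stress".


Comparing character by character (same length = 6):
  Pos 0: 'b' vs 's' !=
  Pos 1: 'e' vs 't' !=
  Pos 2: 't' vs 'r' !=
  Pos 3: 't' vs 'e' !=
  Pos 4: 'e' vs 's' !=
  Pos 5: 'r' vs 's' !=
Hamming distance = 6


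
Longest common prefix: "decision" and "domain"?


Word 1: "decision"
Word 2: "domain"
Comparing from start:
  Pos 0: 'd' == 'd'
  Pos 1: 'e' != 'o' (stop)
LCP = "d" (length 1)


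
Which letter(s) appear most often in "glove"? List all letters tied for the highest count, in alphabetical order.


Word: "glove"
Letter counts:
  'e': 1
  'g': 1
  'l': 1
  'o': 1
  'v': 1
Maximum count = 1
Most frequent = 'e', 'g', 'l', 'o', 'v' (1 time each)


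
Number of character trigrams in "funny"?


Word: "funny" (length 5)
Number of 3-grams = length - 3 + 1 = 5 - 3 + 1
= 3


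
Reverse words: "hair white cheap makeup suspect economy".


Original: "hair white cheap makeup suspect economy"
Words (1..n): hair | white | cheap | makeup | suspect | economy
Reversed (n..1): economy | suspect | makeup | cheap | white | hair
Result = "economy suspect makeup cheap white hair"


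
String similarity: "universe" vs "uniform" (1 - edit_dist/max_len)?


Word 1: "universe" (length 8)
Word 2: "uniform" (length 7)
One optimal edit sequence:
  1. keep 'u'
  2. keep 'n'
  3. keep 'i'
  4. substitute 'v' -> 'f'  (+1)
  5. substitute 'e' -> 'o'  (+1)
  6. keep 'r'
  7. delete 's'  (+1)
  8. substitute 'e' -> 'm'  (+1)
Edit distance = 4
Max length = max(8, 7) = 8
Similarity = 1 - 4/8
= 0.5000


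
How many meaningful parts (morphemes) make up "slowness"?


Word: "slowness"
Morphemes: slow / -ness
Each morpheme carries meaning
= 2 morphemes


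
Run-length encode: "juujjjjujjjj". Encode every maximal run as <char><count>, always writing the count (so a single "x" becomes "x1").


String: "juujjjjujjjj"
Scanning for consecutive runs:
  'j' x 1
  'u' x 2
  'j' x 4
  'u' x 1
  'j' x 4
RLE = "j1u2j4u1j4"


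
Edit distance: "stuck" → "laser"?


Word 1: "stuck" (length 5)
Word 2: "laser" (length 5)
One optimal edit sequence (insert/delete/substitute each cost 1):
  1. substitute 's' -> 'l'  (+1)
  2. substitute 't' -> 'a'  (+1)
  3. substitute 'u' -> 's'  (+1)
  4. substitute 'c' -> 'e'  (+1)
  5. substitute 'k' -> 'r'  (+1)
Total edit operations: 5
Edit distance = 5


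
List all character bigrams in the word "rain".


Word: "rain" (length 4)
Number of bigrams = 4 - 2 + 1 = 3
  Position 0: "ra"
  Position 1: "ai"
  Position 2: "in"
Bigrams = "ra", "ai", "in"


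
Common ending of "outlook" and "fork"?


Word 1: "outlook"
Word 2: "fork"
Comparing from end:
  Pos -1: 'k' == 'k'
  Pos -2: 'o' != 'r' (stop)
LCS = "k" (length 1)


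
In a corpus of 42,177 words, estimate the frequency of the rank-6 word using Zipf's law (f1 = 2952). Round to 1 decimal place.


Zipf's law: f(r) = f(1) / r
f(1) = 2952
f(6) = 2952 / 6
= 492.0 occurrences


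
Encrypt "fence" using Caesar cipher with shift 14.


Word: "fence"
Shift: 14
Each letter → (letter + shift) mod 26:
  'f' (5) + 14 = 19 → 't'
  'e' (4) + 14 = 18 → 's'
  'n' (13) + 14 = 1 → 'b'
  'c' (2) + 14 = 16 → 'q'
  'e' (4) + 14 = 18 → 's'
Result = "tsbqs"


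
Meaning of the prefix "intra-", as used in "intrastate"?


Prefix: intra-
As in: intrastate -> intra- + state
Meaning = within


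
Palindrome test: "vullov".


Word: "vullov"
Reversed: "volluv"
Forward == Backward? vullov != volluv
Palindrome = No


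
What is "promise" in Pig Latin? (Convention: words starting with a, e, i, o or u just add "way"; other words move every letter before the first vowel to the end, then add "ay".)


Word: "promise"
Starts with consonant(s) → move to end, add 'ay'
Consonant cluster: "pr"
Pig Latin = "omisepray"


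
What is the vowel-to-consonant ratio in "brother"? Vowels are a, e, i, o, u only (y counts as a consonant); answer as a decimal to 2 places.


Word: "brother"
Vowels (a,e,i,o,u): 2
Consonants: 5
Ratio = 2/5
= 0.40


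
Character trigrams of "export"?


Word: "export" (length 6)
Number of trigrams = 6 - 3 + 1 = 4
  Position 0: "exp"
  Position 1: "xpo"
  Position 2: "por"
  Position 3: "ort"
Trigrams = "exp", "xpo", "por", "ort"


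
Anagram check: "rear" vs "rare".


Word 1: "rear" → sorted: aerr
Word 2: "rare" → sorted: aerr
Same letters? aerr == aerr
Anagram = Yes


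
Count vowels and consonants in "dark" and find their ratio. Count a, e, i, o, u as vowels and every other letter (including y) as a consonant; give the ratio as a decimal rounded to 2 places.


Word: "dark"
Vowels (a,e,i,o,u): 1
Consonants: 3
Ratio = 1/3
= 0.33


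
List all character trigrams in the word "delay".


Word: "delay" (length 5)
Number of trigrams = 5 - 3 + 1 = 3
  Position 0: "del"
  Position 1: "ela"
  Position 2: "lay"
Trigrams = "del", "ela", "lay"


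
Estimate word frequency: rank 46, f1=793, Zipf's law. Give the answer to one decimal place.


Zipf's law: f(r) = f(1) / r
f(1) = 793
f(46) = 793 / 46
= 17.2 occurrences


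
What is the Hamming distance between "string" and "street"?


Comparing character by character (same length = 6):
  Pos 0: 's' vs 's' =
  Pos 1: 't' vs 't' =
  Pos 2: 'r' vs 'r' =
  Pos 3: 'i' vs 'e' !=
  Pos 4: 'n' vs 'e' !=
  Pos 5: 'g' vs 't' !=
Hamming distance = 3


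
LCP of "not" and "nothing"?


Word 1: "not"
Word 2: "nothing"
Comparing from start:
  Pos 0: 'n' == 'n'
  Pos 1: 'o' == 'o'
  Pos 2: 't' == 't'
LCP = "not" (length 3)


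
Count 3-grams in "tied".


Word: "tied" (length 4)
Number of 3-grams = length - 3 + 1 = 4 - 3 + 1
= 2


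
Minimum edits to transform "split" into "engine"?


Word 1: "split" (length 5)
Word 2: "engine" (length 6)
One optimal edit sequence (insert/delete/substitute each cost 1):
  1. substitute 's' -> 'e'  (+1)
  2. substitute 'p' -> 'n'  (+1)
  3. substitute 'l' -> 'g'  (+1)
  4. keep 'i'
  5. insert 'n'  (+1)
  6. substitute 't' -> 'e'  (+1)
Total edit operations: 5
Edit distance = 5


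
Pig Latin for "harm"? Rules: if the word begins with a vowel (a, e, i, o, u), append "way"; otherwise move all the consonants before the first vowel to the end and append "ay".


Word: "harm"
Starts with consonant(s) → move to end, add 'ay'
Consonant cluster: "h"
Pig Latin = "armhay"


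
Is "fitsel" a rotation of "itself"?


Word: "itself", Candidate: "fitsel"
Method: check if candidate is substring of word+word
"itselfitself" contains "fitsel"? Yes
Is rotation = Yes


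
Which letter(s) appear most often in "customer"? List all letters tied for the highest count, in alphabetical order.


Word: "customer"
Letter counts:
  'c': 1
  'e': 1
  'm': 1
  'o': 1
  'r': 1
  's': 1
  't': 1
  'u': 1
Maximum count = 1
Most frequent = 'c', 'e', 'm', 'o', 'r', 's', 't', 'u' (1 time each)


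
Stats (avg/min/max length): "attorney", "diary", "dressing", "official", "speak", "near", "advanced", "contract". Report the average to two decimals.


Lengths: "attorney"=8, "diary"=5, "dressing"=8, "official"=8, "speak"=5, "near"=4, "advanced"=8, "contract"=8
Sum = 54, Count = 8
Average = 54/8 = 6.75
= avg=6.75, min=4, max=8


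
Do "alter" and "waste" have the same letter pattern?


Pattern of "alter": [0, 1, 2, 3, 4]
Pattern of "waste": [0, 1, 2, 3, 4]
Patterns match
Same pattern = Yes


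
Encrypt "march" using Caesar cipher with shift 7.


Word: "march"
Shift: 7
Each letter → (letter + shift) mod 26:
  'm' (12) + 7 = 19 → 't'
  'a' (0) + 7 = 7 → 'h'
  'r' (17) + 7 = 24 → 'y'
  'c' (2) + 7 = 9 → 'j'
  'h' (7) + 7 = 14 → 'o'
Result = "thyjo"


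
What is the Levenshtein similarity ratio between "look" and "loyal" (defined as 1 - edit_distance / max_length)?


Word 1: "look" (length 4)
Word 2: "loyal" (length 5)
One optimal edit sequence:
  1. keep 'l'
  2. keep 'o'
  3. insert 'y'  (+1)
  4. substitute 'o' -> 'a'  (+1)
  5. substitute 'k' -> 'l'  (+1)
Edit distance = 3
Max length = max(4, 5) = 5
Similarity = 1 - 3/5
= 0.4000
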